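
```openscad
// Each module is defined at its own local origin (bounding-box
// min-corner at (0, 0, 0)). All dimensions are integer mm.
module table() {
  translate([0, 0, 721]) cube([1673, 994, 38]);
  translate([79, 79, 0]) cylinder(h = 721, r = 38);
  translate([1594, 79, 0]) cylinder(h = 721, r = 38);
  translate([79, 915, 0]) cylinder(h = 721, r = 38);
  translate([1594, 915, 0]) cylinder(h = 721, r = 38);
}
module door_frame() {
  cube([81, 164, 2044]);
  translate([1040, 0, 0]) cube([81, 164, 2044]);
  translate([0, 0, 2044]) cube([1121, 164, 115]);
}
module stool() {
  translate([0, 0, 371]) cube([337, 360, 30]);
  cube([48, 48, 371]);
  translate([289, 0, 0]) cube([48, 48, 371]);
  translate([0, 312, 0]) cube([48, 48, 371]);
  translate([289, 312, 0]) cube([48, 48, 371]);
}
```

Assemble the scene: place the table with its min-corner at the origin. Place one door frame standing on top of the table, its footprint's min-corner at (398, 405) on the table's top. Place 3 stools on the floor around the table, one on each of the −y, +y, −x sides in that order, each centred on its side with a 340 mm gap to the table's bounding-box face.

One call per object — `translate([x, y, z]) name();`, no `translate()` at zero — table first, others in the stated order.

table();
translate([398, 405, 759]) door_frame();
translate([668, -700, 0]) stool();
translate([668, 1334, 0]) stool();
translate([-677, 317, 0]) stool();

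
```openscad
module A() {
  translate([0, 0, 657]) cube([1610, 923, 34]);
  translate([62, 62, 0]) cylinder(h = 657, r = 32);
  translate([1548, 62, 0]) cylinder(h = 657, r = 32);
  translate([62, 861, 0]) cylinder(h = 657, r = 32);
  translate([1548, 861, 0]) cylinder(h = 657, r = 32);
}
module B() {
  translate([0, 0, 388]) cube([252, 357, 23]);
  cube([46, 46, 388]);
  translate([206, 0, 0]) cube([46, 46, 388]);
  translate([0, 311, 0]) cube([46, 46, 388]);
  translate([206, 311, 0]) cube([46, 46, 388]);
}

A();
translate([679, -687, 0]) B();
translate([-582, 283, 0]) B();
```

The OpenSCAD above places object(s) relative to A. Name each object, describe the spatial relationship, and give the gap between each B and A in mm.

Each stool's nearest face is 330 mm from the table's bounding box.

A is a table. B is a stool. Two stools sit around the table at the −y, −x sides. The gap between each stool and the table is 330 mm.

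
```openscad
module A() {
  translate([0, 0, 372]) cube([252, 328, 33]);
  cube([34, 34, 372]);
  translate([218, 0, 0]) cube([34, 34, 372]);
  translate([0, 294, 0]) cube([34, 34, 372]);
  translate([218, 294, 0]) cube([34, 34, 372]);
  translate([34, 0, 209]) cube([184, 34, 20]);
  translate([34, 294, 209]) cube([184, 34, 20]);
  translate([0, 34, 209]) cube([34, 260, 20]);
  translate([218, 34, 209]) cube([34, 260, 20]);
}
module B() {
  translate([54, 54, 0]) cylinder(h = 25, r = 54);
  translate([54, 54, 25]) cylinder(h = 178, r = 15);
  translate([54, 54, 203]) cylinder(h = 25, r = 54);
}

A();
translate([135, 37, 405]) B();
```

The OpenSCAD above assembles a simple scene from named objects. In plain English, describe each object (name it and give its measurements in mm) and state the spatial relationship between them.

A is a four-legged stool. The seat is 252×328 mm, 33 mm thick, top at z = 405 mm. It stands on four square legs, each 34×34 mm in cross-section, from z = 0 to the seat underside, each flush with a corner of the seat. Four stretchers, 34 mm wide and 20 mm tall, connect adjacent legs with their undersides at z = 209 mm, each running between the inner faces of the legs it joins and aligned with the legs' outer faces on the other axis.

B is a spool: two coaxial disc flanges of radius 54 mm and thickness 25 mm, joined by a core cylinder of radius 15 mm and height 178 mm. The lower flange rests on z = 0 and the three cylinders share a vertical axis.

The spool is on top of the stool.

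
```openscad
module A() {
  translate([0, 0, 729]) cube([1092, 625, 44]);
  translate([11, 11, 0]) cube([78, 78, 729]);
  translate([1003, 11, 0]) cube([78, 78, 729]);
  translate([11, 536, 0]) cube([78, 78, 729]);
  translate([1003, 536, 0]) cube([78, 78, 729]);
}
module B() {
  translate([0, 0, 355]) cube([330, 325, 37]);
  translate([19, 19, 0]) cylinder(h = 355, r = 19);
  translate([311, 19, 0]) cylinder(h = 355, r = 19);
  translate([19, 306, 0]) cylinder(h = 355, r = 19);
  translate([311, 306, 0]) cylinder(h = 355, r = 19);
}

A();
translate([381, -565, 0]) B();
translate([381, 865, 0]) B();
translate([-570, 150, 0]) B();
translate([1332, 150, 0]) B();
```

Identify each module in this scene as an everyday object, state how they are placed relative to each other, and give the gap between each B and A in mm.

A is a table. B is a stool. Four stools sit around the table at the −y, +y, −x, +x sides. The gap between each stool and the table is 240 mm.

Each stool's nearest face is 240 mm from the table's bounding box.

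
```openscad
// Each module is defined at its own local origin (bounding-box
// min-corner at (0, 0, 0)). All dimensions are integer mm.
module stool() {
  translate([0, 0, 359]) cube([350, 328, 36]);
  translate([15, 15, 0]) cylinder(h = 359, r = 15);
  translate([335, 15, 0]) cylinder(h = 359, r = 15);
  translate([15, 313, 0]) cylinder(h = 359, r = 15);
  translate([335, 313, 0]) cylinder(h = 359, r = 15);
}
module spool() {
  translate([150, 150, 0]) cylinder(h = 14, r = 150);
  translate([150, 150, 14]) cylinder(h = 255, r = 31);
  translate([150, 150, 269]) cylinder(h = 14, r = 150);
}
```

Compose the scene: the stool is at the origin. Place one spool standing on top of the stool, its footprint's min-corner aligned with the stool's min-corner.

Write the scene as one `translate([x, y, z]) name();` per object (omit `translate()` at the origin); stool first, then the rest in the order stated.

stool();
translate([0, 0, 395]) spool();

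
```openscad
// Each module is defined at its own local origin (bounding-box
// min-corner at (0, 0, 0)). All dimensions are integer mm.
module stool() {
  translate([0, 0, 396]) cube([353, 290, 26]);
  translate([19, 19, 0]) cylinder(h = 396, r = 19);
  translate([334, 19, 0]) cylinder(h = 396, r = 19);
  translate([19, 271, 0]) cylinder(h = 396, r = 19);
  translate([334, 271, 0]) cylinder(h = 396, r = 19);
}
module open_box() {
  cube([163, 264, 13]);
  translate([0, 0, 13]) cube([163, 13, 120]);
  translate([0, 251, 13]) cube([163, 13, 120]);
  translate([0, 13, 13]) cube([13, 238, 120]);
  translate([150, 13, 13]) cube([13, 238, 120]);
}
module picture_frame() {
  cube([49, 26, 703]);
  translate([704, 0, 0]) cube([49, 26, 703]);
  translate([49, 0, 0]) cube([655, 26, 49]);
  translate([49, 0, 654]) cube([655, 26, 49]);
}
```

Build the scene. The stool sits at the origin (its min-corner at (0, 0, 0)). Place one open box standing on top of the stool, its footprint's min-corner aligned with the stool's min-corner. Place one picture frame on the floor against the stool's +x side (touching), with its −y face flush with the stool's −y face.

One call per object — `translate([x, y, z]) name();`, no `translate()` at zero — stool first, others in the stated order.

stool();
translate([0, 0, 422]) open_box();
translate([353, 0, 0]) picture_frame();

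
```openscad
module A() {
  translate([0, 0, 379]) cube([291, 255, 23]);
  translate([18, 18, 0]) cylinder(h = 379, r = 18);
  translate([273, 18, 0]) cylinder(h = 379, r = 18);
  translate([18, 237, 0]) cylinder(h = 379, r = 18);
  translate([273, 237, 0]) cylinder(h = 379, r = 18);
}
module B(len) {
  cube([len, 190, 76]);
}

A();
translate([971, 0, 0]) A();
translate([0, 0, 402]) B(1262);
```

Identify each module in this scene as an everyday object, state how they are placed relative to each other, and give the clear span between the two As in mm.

A is a stool. B is a beam. A beam spans the tops of two stools. The clear span between the two stools is 680 mm.

Second stool starts at x = 971; first ends at x = 291; clear span = 971 − 291 = 680 mm.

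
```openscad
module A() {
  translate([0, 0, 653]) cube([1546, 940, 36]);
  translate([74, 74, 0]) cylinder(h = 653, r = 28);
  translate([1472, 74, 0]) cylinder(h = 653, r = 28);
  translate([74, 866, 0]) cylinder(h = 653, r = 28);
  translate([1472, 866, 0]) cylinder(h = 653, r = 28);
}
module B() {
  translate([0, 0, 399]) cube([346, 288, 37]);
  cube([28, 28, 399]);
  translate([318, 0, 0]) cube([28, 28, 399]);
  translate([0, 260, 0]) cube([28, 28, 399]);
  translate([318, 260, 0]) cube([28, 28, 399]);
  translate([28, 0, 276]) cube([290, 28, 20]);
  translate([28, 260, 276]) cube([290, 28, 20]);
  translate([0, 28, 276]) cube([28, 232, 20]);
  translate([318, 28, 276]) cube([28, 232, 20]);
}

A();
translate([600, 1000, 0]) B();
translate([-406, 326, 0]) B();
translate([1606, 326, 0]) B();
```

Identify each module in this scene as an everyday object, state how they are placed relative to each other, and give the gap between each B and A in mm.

A is a table. B is a stool. Three stools sit around the table at the +y, −x, +x sides. The gap between each stool and the table is 60 mm.

Each stool's nearest face is 60 mm from the table's bounding box.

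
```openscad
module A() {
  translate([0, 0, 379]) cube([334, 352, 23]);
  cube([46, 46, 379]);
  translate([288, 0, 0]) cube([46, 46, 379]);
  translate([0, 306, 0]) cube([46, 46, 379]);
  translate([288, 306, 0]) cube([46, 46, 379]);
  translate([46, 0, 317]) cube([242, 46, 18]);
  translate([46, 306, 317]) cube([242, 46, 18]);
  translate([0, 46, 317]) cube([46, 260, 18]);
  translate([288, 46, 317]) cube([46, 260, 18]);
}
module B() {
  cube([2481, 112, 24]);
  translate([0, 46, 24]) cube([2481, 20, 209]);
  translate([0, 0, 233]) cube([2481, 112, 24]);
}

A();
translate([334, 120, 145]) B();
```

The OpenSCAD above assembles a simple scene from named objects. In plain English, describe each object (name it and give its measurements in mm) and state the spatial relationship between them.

A is a four-legged stool. The seat is a 334×352×23 mm slab whose top surface is at z = 402 mm; four square legs, each 46×46 mm in cross-section, run from the floor (z = 0) to the underside of the seat, each flush with a corner of the seat. Four stretchers, 46 mm wide and 18 mm tall, connect adjacent legs with their undersides at z = 317 mm, each running between the inner faces of the legs it joins and aligned with the legs' outer faces on the other axis.

B is an I-beam lying along x, 2481 mm long. Overall section height 257 mm. Two flanges 112 mm wide (y) and 24 mm thick, one on the floor and one at the top; a web 20 mm thick runs between them, centred on the flange width.

The I-beam is beside the stool with their tops flush at z = 402.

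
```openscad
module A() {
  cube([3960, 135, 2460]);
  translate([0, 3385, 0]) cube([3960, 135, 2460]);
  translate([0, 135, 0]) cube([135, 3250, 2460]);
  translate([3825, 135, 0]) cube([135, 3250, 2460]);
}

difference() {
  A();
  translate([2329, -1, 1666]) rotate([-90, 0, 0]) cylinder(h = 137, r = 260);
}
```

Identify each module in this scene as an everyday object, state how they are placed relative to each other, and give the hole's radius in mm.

The subtracted cylinder has r = 260 mm.

A is a house frame. The house frame has a circular hole through its front wall. The hole's radius is 260 mm.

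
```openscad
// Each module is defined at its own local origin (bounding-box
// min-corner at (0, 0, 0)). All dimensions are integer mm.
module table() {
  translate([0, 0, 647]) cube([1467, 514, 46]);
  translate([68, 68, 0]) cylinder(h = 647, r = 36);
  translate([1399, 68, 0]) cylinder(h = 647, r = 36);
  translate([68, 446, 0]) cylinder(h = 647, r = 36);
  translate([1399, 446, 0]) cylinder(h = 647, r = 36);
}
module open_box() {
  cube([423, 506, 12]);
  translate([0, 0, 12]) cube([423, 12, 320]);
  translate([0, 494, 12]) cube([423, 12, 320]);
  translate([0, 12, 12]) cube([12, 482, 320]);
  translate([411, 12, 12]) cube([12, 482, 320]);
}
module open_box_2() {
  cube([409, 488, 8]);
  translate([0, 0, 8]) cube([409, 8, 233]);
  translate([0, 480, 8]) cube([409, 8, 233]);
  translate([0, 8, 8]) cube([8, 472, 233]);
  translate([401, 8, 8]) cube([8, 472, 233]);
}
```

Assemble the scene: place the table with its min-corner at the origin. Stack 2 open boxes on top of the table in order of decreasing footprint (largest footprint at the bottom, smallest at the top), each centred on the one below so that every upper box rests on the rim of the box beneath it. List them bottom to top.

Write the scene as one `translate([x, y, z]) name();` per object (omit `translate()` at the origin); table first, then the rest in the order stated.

table();
translate([522, 4, 693]) open_box();
translate([529, 13, 1025]) open_box_2();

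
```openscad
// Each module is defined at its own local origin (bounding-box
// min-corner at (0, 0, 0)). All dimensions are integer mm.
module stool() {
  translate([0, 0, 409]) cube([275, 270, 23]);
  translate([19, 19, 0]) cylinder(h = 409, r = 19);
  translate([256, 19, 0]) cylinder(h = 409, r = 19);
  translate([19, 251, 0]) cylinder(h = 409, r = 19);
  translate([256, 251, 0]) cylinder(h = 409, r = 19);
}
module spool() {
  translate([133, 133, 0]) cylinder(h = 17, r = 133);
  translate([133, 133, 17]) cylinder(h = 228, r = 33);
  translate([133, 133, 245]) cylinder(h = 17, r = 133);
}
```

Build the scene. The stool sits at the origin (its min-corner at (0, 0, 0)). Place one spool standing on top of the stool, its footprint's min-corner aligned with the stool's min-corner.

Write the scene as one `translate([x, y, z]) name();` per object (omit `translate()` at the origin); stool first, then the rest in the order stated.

stool();
translate([0, 0, 432]) spool();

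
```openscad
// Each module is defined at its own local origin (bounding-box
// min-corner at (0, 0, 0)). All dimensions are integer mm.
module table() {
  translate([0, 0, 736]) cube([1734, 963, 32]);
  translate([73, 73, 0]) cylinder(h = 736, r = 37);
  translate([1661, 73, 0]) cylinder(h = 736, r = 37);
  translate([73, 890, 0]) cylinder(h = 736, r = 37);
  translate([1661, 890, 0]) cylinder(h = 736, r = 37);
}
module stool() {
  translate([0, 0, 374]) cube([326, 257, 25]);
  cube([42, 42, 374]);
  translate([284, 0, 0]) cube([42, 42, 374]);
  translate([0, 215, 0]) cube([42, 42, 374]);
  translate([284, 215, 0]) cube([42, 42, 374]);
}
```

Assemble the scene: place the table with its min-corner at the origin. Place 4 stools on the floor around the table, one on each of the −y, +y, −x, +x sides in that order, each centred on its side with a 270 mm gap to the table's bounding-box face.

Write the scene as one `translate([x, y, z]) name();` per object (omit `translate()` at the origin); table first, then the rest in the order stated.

table();
translate([704, -527, 0]) stool();
translate([704, 1233, 0]) stool();
translate([-596, 353, 0]) stool();
translate([2004, 353, 0]) stool();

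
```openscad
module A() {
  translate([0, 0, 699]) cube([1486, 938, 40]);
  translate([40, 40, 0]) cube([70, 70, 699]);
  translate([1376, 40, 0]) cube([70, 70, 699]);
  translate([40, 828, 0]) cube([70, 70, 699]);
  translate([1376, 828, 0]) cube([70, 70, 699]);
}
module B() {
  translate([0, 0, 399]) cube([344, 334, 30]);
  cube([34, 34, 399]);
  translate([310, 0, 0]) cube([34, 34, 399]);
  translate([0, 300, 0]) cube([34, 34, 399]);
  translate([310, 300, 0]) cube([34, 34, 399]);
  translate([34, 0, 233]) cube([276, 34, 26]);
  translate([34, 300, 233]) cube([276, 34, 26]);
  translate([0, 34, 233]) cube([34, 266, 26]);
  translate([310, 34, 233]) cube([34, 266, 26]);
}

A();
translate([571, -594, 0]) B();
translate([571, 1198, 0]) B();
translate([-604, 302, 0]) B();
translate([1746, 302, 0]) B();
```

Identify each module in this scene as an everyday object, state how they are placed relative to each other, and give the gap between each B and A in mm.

Each stool's nearest face is 260 mm from the table's bounding box.

A is a table. B is a stool. Four stools sit around the table at the −y, +y, −x, +x sides. The gap between each stool and the table is 260 mm.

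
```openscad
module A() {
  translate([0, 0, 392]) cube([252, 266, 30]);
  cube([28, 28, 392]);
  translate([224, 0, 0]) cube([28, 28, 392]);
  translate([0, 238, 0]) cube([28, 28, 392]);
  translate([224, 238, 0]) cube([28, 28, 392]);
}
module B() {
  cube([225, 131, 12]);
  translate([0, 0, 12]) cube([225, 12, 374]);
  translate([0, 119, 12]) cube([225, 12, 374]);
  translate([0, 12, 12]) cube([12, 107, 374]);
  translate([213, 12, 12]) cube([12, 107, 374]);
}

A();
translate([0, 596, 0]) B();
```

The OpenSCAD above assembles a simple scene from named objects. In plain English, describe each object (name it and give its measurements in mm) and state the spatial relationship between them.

A is a four-legged stool. The seat is a 252×266×30 mm slab whose top surface is at z = 422 mm; four square legs, each 28×28 mm in cross-section, run from the floor (z = 0) to the underside of the seat, each flush with a corner of the seat.

B is an open-topped rectangular box: outside dimensions 225×131×386 mm, with a uniform wall and base thickness of 12 mm. The base is a full 225×131 slab on the floor; four walls sit on top of the base. The front and back walls (the −y and +y sides) span the full width; the two side walls fit between them.

The open box is on the floor beside the stool on its +y side.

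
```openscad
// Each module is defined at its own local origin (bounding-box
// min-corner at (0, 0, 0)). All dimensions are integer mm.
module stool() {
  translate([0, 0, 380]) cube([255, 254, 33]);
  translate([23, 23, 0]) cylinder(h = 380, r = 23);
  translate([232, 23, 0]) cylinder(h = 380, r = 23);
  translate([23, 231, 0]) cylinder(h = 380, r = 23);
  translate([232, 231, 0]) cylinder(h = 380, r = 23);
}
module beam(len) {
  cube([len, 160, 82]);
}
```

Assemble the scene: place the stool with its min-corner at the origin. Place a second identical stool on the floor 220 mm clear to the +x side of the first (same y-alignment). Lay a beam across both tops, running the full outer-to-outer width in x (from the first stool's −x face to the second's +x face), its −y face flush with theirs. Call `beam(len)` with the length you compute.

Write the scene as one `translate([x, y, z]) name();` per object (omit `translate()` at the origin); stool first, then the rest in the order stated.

stool();
translate([475, 0, 0]) stool();
translate([0, 0, 413]) beam(730);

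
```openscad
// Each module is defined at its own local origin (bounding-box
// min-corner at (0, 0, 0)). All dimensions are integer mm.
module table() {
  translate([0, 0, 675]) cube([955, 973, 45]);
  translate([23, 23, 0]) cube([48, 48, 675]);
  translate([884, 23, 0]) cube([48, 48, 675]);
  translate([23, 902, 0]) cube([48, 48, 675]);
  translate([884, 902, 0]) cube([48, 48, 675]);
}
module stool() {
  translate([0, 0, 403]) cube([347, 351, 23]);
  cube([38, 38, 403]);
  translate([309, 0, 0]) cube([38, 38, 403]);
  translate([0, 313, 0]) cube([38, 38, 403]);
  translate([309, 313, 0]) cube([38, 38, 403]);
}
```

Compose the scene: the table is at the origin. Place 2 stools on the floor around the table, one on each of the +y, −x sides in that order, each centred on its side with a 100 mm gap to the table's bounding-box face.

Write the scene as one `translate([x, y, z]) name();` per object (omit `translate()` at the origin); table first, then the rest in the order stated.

table();
translate([304, 1073, 0]) stool();
translate([-447, 311, 0]) stool();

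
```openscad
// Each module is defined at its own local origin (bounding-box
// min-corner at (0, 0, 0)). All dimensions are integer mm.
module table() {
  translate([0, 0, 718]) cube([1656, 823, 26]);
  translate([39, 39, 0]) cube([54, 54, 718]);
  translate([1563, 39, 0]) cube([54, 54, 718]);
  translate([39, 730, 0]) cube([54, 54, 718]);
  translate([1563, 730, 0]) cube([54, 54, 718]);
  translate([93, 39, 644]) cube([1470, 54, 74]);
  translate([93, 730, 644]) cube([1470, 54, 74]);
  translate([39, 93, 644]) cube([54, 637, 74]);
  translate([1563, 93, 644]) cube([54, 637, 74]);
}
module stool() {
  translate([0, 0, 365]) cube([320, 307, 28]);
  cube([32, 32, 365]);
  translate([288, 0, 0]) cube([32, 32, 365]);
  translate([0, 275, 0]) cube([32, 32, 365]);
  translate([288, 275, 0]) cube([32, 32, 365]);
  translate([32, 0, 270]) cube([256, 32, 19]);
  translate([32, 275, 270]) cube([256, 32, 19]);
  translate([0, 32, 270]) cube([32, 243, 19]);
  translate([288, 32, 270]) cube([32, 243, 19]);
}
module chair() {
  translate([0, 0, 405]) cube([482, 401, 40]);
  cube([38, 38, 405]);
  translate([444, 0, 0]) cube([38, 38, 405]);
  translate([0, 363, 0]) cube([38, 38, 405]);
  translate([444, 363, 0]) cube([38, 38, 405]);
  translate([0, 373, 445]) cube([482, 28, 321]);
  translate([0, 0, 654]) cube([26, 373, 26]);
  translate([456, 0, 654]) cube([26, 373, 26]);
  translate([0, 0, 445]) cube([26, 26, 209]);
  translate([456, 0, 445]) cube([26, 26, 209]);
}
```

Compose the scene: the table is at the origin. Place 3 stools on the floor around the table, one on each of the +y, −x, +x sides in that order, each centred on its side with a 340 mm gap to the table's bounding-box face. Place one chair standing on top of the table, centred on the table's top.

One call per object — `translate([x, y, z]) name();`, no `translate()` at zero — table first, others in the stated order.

table();
translate([668, 1163, 0]) stool();
translate([-660, 258, 0]) stool();
translate([1996, 258, 0]) stool();
translate([587, 211, 744]) chair();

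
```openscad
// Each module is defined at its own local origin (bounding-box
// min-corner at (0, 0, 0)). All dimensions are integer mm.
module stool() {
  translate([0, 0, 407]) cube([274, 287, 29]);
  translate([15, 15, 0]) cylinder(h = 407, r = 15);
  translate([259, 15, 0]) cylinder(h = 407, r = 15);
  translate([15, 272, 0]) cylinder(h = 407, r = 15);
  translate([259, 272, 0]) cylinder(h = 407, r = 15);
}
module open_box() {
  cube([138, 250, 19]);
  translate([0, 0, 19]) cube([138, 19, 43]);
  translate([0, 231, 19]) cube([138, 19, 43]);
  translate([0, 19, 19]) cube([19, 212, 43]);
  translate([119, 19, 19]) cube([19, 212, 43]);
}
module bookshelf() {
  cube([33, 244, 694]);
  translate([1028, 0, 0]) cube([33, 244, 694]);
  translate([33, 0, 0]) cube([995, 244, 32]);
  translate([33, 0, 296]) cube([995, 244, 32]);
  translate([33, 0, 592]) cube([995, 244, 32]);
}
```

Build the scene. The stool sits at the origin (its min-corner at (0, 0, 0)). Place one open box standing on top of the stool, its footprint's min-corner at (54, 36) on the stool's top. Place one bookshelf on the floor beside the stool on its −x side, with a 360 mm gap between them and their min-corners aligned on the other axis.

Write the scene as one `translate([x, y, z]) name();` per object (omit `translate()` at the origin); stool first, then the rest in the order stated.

stool();
translate([54, 36, 436]) open_box();
translate([-1421, 0, 0]) bookshelf();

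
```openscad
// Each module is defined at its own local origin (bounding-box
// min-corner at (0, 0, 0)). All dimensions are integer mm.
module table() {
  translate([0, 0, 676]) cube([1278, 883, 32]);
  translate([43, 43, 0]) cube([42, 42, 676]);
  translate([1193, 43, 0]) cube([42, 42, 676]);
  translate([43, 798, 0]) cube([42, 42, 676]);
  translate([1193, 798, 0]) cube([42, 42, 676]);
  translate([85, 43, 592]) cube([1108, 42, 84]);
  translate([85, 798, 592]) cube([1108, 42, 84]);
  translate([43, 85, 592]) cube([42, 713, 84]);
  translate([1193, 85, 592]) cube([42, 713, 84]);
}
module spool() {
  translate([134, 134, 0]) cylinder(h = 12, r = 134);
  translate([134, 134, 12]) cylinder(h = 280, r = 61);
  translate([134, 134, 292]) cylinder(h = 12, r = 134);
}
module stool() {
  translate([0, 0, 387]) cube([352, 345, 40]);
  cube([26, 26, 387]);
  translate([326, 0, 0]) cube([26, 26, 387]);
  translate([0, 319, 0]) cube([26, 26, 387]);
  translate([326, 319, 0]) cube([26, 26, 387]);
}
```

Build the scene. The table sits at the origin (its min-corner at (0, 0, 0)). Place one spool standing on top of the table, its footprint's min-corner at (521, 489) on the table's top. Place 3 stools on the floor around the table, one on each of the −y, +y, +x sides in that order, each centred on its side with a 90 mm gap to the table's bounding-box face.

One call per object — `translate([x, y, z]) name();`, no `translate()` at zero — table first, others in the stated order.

table();
translate([521, 489, 708]) spool();
translate([463, -435, 0]) stool();
translate([463, 973, 0]) stool();
translate([1368, 269, 0]) stool();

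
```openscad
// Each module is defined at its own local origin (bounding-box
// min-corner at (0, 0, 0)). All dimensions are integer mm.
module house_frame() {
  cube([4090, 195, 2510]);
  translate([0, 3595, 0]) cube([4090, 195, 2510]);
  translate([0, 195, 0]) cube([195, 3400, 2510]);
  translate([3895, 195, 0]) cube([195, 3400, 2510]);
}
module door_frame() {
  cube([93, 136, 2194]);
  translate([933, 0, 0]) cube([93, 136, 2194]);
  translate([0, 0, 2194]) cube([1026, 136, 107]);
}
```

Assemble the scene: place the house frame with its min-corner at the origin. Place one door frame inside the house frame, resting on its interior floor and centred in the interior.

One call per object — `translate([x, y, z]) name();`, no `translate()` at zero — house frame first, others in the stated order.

house_frame();
translate([1532, 1827, 0]) door_frame();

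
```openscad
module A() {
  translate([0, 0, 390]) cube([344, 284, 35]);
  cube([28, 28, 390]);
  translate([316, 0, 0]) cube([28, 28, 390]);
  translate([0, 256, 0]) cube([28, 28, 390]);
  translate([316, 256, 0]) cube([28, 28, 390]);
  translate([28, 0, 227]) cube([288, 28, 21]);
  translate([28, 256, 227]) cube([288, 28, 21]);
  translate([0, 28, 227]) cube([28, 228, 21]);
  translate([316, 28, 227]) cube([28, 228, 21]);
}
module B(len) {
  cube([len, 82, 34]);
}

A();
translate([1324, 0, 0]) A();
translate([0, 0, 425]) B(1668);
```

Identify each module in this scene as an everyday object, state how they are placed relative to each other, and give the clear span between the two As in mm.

A is a stool. B is a beam. A beam spans the tops of two stools. The clear span between the two stools is 980 mm.

Second stool starts at x = 1324; first ends at x = 344; clear span = 1324 − 344 = 980 mm.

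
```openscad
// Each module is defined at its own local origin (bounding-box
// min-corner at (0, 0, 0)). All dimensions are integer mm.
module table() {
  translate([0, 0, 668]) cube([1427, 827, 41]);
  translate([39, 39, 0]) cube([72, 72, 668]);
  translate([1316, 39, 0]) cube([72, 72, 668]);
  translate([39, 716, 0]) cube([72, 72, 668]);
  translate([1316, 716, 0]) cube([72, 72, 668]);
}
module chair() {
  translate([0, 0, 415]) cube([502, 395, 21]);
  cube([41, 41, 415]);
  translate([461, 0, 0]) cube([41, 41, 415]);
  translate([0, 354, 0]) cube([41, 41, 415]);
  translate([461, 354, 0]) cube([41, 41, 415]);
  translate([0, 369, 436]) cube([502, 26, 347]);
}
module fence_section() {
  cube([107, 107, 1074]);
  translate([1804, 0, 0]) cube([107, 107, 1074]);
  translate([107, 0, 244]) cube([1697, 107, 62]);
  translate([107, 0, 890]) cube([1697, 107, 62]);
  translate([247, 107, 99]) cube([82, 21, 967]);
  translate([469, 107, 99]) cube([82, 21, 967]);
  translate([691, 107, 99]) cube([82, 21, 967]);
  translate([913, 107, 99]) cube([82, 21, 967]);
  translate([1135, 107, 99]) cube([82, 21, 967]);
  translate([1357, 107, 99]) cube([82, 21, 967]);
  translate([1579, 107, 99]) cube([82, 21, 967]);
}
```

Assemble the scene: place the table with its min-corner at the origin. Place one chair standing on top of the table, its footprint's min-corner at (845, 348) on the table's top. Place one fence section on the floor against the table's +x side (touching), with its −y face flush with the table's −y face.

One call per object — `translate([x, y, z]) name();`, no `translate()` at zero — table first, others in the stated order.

table();
translate([845, 348, 709]) chair();
translate([1427, 0, 0]) fence_section();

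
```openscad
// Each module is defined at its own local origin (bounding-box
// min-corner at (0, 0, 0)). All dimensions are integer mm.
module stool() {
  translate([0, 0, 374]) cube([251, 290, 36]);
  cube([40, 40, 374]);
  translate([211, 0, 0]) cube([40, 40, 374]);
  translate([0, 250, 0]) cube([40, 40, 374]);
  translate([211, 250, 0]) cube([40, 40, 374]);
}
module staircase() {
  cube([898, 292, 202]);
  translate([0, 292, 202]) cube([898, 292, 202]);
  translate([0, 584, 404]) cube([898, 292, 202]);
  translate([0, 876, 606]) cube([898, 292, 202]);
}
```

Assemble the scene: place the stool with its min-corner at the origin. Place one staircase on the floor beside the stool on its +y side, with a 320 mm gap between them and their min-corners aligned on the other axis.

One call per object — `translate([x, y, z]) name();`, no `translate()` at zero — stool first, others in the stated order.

stool();
translate([0, 610, 0]) staircase();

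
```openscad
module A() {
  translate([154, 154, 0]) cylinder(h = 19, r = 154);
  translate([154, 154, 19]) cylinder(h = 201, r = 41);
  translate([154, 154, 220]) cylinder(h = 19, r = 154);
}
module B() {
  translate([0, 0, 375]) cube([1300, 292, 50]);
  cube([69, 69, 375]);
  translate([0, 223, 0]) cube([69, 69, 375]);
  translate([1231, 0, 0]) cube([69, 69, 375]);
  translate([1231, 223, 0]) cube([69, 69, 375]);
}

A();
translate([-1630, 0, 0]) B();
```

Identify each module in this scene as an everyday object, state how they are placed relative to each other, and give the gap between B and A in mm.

A is a spool. B is a bench. The bench is on the floor beside the spool on its −x side. The gap between the bench and the spool is 330 mm.

The bench's nearest face is 330 mm from the spool's −x face.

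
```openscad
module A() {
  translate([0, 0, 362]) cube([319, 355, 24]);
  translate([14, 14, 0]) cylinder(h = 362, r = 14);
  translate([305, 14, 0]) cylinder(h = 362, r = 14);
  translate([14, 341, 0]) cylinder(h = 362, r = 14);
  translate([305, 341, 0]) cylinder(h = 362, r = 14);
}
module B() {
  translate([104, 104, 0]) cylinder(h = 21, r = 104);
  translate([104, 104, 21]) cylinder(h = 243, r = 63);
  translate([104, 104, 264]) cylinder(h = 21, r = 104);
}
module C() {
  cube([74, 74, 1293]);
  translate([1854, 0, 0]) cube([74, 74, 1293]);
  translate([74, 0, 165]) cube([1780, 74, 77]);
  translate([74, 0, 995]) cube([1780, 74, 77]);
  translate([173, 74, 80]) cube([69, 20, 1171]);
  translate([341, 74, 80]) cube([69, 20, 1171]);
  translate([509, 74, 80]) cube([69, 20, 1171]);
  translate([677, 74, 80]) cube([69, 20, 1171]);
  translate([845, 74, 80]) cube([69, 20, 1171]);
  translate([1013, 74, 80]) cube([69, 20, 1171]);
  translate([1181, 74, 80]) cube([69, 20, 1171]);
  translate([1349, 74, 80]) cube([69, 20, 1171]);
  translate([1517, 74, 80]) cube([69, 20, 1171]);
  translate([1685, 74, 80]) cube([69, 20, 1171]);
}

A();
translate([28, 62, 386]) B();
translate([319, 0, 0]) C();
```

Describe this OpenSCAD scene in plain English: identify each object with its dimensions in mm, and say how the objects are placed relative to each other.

A is a four-legged stool. The seat is a 319×355×24 mm slab whose top surface is at z = 386 mm; four round legs, each 28 mm in diameter, run from the floor (z = 0) to the underside of the seat, each leg's axis is inset half a diameter from the nearest pair of seat edges (so the leg's bounding box is flush with the corner).

B is a spool: two coaxial disc flanges of radius 104 mm and thickness 21 mm, joined by a core cylinder of radius 63 mm and height 243 mm. The lower flange rests on z = 0 and the three cylinders share a vertical axis.

C is a fence section. Two 74×74 mm posts, 1293 mm tall, stand on the floor with a clear span of 1780 mm between their inner faces. Two horizontal rails of 74×77 mm section span the gap between the posts with their undersides at z = 165 mm and z = 995 mm, flush with the posts' −y face. 10 pickets, each 69 mm wide, 20 mm thick and 1171 mm tall, are fixed to the +y face of the rails with their bottoms at z = 80 mm, evenly spaced across the span with equal gaps (rounded down to the nearest mm) at the −x end and between each pair — any rounding remainder accumulates at the +x end.

The spool is on top of the stool. The fence section is against the stool's +x side, with their −y faces flush.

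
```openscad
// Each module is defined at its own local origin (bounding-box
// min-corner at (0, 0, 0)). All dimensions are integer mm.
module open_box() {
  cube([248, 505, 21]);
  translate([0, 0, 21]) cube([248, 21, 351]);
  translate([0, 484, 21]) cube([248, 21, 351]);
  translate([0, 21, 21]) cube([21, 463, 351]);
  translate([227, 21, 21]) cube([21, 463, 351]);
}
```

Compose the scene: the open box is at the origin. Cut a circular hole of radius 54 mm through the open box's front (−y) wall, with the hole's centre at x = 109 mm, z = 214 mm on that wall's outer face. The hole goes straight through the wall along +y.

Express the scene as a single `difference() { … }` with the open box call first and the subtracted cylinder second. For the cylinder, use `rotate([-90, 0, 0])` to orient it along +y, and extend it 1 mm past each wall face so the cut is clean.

difference() {
  open_box();
  translate([109, -1, 214]) rotate([-90, 0, 0]) cylinder(h = 23, r = 54);
}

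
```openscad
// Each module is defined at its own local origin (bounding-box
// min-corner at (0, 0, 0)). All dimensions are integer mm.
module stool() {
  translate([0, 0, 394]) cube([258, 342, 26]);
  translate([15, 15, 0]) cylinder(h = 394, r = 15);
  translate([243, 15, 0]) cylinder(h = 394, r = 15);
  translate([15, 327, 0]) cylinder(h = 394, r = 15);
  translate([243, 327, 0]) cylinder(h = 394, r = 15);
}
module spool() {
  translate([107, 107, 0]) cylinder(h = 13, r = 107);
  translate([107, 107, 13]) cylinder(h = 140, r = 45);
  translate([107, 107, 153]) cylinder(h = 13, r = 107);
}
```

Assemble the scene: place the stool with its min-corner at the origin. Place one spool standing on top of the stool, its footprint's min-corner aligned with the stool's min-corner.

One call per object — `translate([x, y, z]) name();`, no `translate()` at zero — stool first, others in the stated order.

stool();
translate([0, 0, 420]) spool();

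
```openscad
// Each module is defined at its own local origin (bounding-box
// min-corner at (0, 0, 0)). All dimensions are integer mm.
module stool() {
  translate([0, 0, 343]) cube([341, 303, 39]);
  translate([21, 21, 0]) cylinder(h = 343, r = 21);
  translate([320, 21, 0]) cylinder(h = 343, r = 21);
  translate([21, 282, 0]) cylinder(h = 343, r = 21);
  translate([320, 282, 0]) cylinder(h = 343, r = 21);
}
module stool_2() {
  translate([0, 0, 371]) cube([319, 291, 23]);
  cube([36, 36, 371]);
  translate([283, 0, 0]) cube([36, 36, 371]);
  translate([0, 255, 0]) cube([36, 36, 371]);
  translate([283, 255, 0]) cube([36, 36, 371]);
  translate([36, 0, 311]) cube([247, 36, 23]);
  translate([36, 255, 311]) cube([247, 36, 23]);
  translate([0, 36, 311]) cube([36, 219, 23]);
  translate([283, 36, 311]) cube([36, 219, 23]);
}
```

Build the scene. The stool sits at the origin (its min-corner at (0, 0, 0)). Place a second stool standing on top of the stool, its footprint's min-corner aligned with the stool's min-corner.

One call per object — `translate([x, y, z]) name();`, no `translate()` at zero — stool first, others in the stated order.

stool();
translate([0, 0, 382]) stool_2();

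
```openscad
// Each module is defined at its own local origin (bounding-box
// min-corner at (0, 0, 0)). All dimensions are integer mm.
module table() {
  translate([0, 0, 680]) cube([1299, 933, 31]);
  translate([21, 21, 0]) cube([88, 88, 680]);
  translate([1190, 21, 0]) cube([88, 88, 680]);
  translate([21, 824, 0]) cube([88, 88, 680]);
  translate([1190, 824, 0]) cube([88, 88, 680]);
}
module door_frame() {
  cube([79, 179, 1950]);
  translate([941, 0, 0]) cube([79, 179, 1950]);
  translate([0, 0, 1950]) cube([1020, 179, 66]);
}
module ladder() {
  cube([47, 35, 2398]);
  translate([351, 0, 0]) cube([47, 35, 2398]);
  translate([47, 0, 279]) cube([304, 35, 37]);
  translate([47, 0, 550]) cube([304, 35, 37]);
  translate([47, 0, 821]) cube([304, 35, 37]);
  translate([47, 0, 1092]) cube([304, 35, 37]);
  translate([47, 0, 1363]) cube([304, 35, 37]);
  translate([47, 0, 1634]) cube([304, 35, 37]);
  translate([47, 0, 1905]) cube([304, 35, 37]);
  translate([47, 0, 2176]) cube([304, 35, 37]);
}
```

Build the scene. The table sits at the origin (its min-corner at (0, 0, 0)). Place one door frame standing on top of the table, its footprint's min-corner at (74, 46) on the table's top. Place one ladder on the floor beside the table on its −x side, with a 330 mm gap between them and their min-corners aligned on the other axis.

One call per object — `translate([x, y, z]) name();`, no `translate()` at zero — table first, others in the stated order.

table();
translate([74, 46, 711]) door_frame();
translate([-728, 0, 0]) ladder();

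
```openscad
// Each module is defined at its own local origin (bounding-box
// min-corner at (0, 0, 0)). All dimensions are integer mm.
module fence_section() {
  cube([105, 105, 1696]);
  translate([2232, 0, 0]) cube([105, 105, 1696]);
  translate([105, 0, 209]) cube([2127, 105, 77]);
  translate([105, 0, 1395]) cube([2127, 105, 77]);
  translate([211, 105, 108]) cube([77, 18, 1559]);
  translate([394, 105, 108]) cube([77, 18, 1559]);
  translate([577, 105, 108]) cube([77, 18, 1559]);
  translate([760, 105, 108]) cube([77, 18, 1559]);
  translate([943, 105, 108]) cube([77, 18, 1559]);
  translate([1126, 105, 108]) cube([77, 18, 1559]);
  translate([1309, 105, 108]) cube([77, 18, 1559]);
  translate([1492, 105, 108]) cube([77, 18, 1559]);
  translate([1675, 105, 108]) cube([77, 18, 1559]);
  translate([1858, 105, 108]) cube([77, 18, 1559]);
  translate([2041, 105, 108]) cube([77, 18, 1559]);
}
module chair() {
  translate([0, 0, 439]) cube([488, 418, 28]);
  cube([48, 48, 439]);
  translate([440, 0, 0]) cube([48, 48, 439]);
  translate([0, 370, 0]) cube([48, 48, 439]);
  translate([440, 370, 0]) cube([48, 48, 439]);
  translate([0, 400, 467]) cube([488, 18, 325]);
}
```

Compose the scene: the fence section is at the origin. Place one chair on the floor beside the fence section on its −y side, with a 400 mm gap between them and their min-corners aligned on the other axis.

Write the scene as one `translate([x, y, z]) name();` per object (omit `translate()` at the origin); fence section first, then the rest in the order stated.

fence_section();
translate([0, -818, 0]) chair();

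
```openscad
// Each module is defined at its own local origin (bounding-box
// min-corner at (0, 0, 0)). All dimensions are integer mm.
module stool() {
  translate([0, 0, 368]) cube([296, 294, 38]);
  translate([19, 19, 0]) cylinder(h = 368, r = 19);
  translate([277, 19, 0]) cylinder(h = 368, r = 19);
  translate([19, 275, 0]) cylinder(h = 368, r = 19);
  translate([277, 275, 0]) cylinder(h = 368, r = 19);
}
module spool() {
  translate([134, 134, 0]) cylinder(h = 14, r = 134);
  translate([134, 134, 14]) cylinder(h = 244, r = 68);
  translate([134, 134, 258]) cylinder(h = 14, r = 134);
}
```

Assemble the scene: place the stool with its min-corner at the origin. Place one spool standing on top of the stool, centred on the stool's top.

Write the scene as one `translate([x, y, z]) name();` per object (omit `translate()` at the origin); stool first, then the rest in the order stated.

stool();
translate([14, 13, 406]) spool();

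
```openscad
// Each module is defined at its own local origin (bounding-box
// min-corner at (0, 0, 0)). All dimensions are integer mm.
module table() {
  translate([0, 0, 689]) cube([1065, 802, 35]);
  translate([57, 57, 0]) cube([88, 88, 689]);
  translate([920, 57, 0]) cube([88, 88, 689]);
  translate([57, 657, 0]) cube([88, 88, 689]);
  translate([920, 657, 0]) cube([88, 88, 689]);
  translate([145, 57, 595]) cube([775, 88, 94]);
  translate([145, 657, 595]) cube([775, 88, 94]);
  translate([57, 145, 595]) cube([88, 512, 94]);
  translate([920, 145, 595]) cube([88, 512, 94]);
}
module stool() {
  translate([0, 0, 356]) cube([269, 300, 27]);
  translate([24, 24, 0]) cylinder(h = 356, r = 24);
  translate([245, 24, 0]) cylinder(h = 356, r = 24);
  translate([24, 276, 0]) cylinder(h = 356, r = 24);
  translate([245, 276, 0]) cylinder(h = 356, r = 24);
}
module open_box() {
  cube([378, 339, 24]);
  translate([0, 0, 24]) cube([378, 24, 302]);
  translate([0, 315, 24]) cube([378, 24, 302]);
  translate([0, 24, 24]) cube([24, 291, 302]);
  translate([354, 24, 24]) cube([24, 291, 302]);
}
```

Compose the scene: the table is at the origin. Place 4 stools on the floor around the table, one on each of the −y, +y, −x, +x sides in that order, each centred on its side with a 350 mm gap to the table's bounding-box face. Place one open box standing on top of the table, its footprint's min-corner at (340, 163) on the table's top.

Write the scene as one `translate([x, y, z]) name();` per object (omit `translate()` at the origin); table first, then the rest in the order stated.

table();
translate([398, -650, 0]) stool();
translate([398, 1152, 0]) stool();
translate([-619, 251, 0]) stool();
translate([1415, 251, 0]) stool();
translate([340, 163, 724]) open_box();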